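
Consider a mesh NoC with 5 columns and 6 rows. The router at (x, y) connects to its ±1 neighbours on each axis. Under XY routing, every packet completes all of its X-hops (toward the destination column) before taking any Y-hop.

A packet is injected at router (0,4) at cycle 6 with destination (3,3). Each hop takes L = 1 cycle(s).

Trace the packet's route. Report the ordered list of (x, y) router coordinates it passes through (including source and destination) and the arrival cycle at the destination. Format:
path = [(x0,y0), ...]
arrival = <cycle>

#0 — 0,4 | c6
#1 — 1,4 | c7 | E
#2 — 2,4 | c8 | E
#3 — 3,4 | c9 | E
#4 — 3,3 | c10 | S

path = [(0,4), (1,4), (2,4), (3,4), (3,3)]
arrival = 10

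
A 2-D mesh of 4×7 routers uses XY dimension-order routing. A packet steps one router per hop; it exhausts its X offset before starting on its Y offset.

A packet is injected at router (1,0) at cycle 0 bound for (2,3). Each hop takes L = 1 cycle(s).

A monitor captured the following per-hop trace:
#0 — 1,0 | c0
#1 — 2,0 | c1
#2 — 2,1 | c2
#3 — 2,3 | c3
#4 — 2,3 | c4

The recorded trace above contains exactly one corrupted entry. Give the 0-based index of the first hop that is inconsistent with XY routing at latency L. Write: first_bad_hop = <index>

first_bad_hop = 3

hop 1: step (+1,+0), +1 cyc — ok
hop 2: step (+0,+1), +1 cyc — ok
hop 3: step (+0,+2), +1 cyc — BAD: non-unit step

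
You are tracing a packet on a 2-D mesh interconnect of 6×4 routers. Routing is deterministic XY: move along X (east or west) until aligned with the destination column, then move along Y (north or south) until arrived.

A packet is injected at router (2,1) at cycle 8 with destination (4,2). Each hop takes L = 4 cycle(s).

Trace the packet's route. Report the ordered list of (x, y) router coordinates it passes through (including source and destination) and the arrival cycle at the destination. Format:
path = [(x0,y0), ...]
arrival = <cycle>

path = [(2,1), (3,1), (4,1), (4,2)]
arrival = 20

src (2,1)  cyc=8
E→(3,1)  cyc=12
E→(4,1)  cyc=16
N→(4,2)  cyc=20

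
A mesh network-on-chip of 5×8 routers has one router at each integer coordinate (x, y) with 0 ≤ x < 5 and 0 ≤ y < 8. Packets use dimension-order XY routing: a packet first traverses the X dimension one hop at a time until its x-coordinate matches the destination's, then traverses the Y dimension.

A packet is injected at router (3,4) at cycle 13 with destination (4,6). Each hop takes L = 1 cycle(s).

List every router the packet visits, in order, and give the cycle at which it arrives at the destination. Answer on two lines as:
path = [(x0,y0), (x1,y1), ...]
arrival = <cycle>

hop 0: (3,4) @ cyc 13
hop 1: (4,4) @ cyc 14  [E]
hop 2: (4,5) @ cyc 15  [N]
hop 3: (4,6) @ cyc 16  [N]

path = [(3,4), (4,4), (4,5), (4,6)]
arrival = 16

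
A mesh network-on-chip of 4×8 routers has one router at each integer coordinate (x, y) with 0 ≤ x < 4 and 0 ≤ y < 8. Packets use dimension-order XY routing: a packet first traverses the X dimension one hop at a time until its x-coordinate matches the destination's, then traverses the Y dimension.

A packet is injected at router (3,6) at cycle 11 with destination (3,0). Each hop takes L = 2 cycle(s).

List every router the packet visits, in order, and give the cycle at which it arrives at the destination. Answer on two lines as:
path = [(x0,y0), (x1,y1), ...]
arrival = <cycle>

path = [(3,6), (3,5), (3,4), (3,3), (3,2), (3,1), (3,0)]
arrival = 23

[0] x=3 y=6 t=11
[1] x=3 y=5 t=13 →S
[2] x=3 y=4 t=15 →S
[3] x=3 y=3 t=17 →S
[4] x=3 y=2 t=19 →S
[5] x=3 y=1 t=21 →S
[6] x=3 y=0 t=23 →S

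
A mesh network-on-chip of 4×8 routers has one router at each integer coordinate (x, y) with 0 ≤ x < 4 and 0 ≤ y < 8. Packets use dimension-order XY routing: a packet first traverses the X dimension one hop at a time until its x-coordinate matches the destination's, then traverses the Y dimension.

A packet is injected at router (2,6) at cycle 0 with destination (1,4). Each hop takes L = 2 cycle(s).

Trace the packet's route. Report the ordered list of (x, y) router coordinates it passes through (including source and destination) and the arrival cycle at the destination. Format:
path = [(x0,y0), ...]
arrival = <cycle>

#0 — 2,6 | c0
#1 — 1,6 | c2 | W
#2 — 1,5 | c4 | S
#3 — 1,4 | c6 | S

path = [(2,6), (1,6), (1,5), (1,4)]
arrival = 6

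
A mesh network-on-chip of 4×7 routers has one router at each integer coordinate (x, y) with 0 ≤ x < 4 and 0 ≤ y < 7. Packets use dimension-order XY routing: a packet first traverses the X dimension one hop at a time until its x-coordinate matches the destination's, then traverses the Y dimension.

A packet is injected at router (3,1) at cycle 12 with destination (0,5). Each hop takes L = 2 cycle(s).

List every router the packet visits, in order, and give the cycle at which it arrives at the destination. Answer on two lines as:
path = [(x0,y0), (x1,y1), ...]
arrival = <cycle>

path = [(3,1), (2,1), (1,1), (0,1), (0,2), (0,3), (0,4), (0,5)]
arrival = 26

hop 0: (3,1) @ cyc 12
hop 1: (2,1) @ cyc 14  [W]
hop 2: (1,1) @ cyc 16  [W]
hop 3: (0,1) @ cyc 18  [W]
hop 4: (0,2) @ cyc 20  [N]
hop 5: (0,3) @ cyc 22  [N]
hop 6: (0,4) @ cyc 24  [N]
hop 7: (0,5) @ cyc 26  [N]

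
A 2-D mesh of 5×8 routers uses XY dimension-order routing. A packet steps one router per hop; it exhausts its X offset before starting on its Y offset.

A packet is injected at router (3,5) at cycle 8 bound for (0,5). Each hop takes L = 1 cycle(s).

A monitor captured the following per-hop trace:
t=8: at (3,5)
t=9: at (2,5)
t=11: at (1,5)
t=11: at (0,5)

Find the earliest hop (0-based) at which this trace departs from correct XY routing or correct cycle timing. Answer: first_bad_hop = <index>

first_bad_hop = 2

[1] (-1,+0) / 1c ⇒ ok
[2] (-1,+0) / 2c ⇒ BAD: Δcyc=2≠L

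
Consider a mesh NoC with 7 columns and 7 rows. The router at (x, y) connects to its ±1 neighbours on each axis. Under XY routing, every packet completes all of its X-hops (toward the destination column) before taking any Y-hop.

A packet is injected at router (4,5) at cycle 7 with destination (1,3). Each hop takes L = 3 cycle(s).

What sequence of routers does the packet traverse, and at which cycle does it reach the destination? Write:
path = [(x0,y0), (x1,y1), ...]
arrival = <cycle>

  0. router=(4,5) cycle=7 (inject)
  1. router=(3,5) cycle=10 dir=W
  2. router=(2,5) cycle=13 dir=W
  3. router=(1,5) cycle=16 dir=W
  4. router=(1,4) cycle=19 dir=S
  5. router=(1,3) cycle=22 dir=S

path = [(4,5), (3,5), (2,5), (1,5), (1,4), (1,3)]
arrival = 22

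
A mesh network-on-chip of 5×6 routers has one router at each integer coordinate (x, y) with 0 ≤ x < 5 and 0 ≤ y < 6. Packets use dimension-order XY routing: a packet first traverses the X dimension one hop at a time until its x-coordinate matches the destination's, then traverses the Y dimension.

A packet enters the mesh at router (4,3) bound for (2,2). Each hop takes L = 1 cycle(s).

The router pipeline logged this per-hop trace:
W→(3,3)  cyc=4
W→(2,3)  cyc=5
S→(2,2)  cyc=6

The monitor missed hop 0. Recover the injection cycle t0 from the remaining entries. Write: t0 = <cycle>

t0 = 3

cyc[1] = 4 and cyc[k] = t0 + k·L for every k.
Subtract one hop: t0 = 4 − 1 = 3.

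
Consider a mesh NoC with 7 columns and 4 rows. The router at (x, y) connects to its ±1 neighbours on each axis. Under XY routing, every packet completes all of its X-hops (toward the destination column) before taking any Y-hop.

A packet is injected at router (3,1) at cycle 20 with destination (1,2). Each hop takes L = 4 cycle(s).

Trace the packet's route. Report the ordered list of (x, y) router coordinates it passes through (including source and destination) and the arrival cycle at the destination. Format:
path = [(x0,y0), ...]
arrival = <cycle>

  0. router=(3,1) cycle=20 (inject)
  1. router=(2,1) cycle=24 dir=W
  2. router=(1,1) cycle=28 dir=W
  3. router=(1,2) cycle=32 dir=N

path = [(3,1), (2,1), (1,1), (1,2)]
arrival = 32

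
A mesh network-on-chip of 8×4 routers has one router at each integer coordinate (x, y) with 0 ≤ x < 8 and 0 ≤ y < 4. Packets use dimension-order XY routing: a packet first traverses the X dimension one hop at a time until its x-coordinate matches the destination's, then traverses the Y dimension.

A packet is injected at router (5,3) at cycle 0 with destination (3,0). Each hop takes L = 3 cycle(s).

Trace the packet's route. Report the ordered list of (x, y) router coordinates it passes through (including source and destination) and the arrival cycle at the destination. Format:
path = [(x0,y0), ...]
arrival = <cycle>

[0] x=5 y=3 t=0
[1] x=4 y=3 t=3 →W
[2] x=3 y=3 t=6 →W
[3] x=3 y=2 t=9 →S
[4] x=3 y=1 t=12 →S
[5] x=3 y=0 t=15 →S

path = [(5,3), (4,3), (3,3), (3,2), (3,1), (3,0)]
arrival = 15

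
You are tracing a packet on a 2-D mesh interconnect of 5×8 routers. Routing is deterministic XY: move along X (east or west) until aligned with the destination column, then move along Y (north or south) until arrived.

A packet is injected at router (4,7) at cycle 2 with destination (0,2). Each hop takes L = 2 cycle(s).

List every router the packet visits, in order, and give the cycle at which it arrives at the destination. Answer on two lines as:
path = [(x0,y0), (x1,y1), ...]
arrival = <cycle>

path = [(4,7), (3,7), (2,7), (1,7), (0,7), (0,6), (0,5), (0,4), (0,3), (0,2)]
arrival = 20

  0. router=(4,7) cycle=2 (inject)
  1. router=(3,7) cycle=4 dir=W
  2. router=(2,7) cycle=6 dir=W
  3. router=(1,7) cycle=8 dir=W
  4. router=(0,7) cycle=10 dir=W
  5. router=(0,6) cycle=12 dir=S
  6. router=(0,5) cycle=14 dir=S
  7. router=(0,4) cycle=16 dir=S
  8. router=(0,3) cycle=18 dir=S
  9. router=(0,2) cycle=20 dir=S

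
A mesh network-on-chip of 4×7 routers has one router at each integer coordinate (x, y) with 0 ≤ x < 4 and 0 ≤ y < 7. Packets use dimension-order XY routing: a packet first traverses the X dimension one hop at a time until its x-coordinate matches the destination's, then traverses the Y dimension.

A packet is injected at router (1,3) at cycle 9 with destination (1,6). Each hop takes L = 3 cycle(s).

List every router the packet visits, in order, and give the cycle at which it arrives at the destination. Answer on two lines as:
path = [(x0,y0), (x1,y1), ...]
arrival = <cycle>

path = [(1,3), (1,4), (1,5), (1,6)]
arrival = 18

#0 — 1,3 | c9
#1 — 1,4 | c12 | N
#2 — 1,5 | c15 | N
#3 — 1,6 | c18 | N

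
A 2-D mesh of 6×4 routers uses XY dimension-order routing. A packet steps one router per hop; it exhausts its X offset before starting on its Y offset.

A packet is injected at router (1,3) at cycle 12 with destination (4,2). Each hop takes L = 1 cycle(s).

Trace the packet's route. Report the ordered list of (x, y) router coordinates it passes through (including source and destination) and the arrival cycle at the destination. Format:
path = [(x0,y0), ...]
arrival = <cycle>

path = [(1,3), (2,3), (3,3), (4,3), (4,2)]
arrival = 16

#0 — 1,3 | c12
#1 — 2,3 | c13 | E
#2 — 3,3 | c14 | E
#3 — 4,3 | c15 | E
#4 — 4,2 | c16 | S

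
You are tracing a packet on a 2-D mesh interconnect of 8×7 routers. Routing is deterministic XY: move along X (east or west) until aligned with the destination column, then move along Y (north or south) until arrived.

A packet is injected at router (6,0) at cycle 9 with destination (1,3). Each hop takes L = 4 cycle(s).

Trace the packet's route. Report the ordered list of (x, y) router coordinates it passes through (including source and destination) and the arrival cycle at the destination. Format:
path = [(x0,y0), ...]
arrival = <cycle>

path = [(6,0), (5,0), (4,0), (3,0), (2,0), (1,0), (1,1), (1,2), (1,3)]
arrival = 41

hop 0: (6,0) @ cyc 9
hop 1: (5,0) @ cyc 13  [W]
hop 2: (4,0) @ cyc 17  [W]
hop 3: (3,0) @ cyc 21  [W]
hop 4: (2,0) @ cyc 25  [W]
hop 5: (1,0) @ cyc 29  [W]
hop 6: (1,1) @ cyc 33  [N]
hop 7: (1,2) @ cyc 37  [N]
hop 8: (1,3) @ cyc 41  [N]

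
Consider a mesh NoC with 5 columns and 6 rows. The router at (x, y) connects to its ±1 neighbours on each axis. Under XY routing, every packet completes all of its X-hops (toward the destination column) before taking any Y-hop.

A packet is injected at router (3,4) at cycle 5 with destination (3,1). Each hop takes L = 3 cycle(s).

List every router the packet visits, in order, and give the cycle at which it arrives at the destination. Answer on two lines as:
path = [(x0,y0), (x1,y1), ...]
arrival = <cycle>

src (3,4)  cyc=5
S→(3,3)  cyc=8
S→(3,2)  cyc=11
S→(3,1)  cyc=14

path = [(3,4), (3,3), (3,2), (3,1)]
arrival = 14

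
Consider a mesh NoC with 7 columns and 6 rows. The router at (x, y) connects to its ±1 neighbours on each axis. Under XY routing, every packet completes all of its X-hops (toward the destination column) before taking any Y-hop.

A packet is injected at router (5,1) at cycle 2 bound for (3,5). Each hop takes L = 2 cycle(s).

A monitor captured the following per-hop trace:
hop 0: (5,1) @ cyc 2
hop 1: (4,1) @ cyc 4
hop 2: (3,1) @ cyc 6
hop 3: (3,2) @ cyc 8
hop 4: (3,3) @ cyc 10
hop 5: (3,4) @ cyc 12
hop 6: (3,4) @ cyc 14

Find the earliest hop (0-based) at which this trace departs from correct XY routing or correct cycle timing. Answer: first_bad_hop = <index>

check 1→ d=(-1,0) cyc+2: ok
check 2→ d=(-1,0) cyc+2: ok
check 3→ d=(0,1) cyc+2: ok
check 4→ d=(0,1) cyc+2: ok
check 5→ d=(0,1) cyc+2: ok
check 6→ d=(0,0) cyc+2: BAD: non-unit step

first_bad_hop = 6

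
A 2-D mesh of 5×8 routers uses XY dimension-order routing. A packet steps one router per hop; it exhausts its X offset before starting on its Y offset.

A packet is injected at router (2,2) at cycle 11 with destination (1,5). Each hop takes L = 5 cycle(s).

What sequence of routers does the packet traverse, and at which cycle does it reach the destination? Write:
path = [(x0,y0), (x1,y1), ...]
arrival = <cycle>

#0 — 2,2 | c11
#1 — 1,2 | c16 | W
#2 — 1,3 | c21 | N
#3 — 1,4 | c26 | N
#4 — 1,5 | c31 | N

path = [(2,2), (1,2), (1,3), (1,4), (1,5)]
arrival = 31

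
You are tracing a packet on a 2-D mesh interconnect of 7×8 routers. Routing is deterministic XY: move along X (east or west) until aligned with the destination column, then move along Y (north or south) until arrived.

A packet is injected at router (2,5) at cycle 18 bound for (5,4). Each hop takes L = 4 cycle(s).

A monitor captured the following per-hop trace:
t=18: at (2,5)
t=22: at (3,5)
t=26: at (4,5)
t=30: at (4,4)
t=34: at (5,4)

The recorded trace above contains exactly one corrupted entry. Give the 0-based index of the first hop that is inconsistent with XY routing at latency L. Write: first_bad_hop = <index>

[1] (+1,+0) / 4c ⇒ ok
[2] (+1,+0) / 4c ⇒ ok
[3] (+0,-1) / 4c ⇒ BAD: Y-move but x=4≠5

first_bad_hop = 3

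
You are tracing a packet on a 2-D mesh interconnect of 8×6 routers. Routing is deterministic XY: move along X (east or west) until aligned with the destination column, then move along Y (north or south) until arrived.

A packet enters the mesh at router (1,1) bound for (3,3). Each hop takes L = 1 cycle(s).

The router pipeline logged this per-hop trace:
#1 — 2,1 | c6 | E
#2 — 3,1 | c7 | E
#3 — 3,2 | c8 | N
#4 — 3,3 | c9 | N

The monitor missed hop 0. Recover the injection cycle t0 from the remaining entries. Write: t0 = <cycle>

t0 = 5

The first recorded entry is hop 1 at cycle 6.
Therefore t0 = 6 − L = 5.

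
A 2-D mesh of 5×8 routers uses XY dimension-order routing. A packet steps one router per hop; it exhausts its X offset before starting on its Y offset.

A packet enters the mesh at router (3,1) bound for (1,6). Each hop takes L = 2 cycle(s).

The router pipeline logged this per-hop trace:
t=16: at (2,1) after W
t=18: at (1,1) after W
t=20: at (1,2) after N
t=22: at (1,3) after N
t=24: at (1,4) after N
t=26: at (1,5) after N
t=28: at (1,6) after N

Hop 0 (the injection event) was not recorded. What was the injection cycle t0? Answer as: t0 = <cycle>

At hop 1 the cycle is 16; in general cyc_k = t0 + kL.
So t0 = 16 − 1·2 = 14.

t0 = 14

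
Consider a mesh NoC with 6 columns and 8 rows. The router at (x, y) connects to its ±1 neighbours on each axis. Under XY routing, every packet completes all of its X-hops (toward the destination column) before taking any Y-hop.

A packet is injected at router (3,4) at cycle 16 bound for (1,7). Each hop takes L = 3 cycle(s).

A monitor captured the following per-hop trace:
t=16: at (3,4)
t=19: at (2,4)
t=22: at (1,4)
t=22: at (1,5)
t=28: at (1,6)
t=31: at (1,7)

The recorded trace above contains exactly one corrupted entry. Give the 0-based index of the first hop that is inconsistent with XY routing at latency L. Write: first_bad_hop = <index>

[1] (-1,+0) / 3c ⇒ ok
[2] (-1,+0) / 3c ⇒ ok
[3] (+0,+1) / 0c ⇒ BAD: Δcyc=0≠L

first_bad_hop = 3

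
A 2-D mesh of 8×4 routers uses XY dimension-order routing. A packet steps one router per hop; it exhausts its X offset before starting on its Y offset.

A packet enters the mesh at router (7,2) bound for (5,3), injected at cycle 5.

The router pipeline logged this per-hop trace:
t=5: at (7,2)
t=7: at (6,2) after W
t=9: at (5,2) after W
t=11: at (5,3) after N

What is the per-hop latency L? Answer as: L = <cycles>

cyc[1] − cyc[0] = 7 − 5 = 2.
One hop costs L cycles, so L = 2.

L = 2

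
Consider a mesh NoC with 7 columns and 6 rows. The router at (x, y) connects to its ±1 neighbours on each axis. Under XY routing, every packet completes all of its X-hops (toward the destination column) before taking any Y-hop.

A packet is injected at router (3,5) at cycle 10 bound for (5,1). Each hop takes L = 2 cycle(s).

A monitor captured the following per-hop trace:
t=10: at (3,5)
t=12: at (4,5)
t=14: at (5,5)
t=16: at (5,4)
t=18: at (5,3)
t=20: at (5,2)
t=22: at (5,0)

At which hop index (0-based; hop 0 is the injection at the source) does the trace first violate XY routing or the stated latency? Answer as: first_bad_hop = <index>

first_bad_hop = 6

[1] (+1,+0) / 2c ⇒ ok
[2] (+1,+0) / 2c ⇒ ok
[3] (+0,-1) / 2c ⇒ ok
[4] (+0,-1) / 2c ⇒ ok
[5] (+0,-1) / 2c ⇒ ok
[6] (+0,-2) / 2c ⇒ BAD: non-unit step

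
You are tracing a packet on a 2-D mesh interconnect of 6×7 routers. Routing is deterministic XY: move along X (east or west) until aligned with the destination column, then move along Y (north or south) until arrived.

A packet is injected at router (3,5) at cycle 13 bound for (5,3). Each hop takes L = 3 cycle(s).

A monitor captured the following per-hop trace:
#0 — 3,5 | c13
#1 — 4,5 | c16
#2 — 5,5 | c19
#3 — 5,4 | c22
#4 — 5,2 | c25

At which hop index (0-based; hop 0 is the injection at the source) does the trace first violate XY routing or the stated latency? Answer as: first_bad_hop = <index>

first_bad_hop = 4

  1: Δx=+1 Δy=+0 Δt=3 [ok]
  2: Δx=+1 Δy=+0 Δt=3 [ok]
  3: Δx=+0 Δy=-1 Δt=3 [ok]
  4: Δx=+0 Δy=-2 Δt=3 [BAD: non-unit step]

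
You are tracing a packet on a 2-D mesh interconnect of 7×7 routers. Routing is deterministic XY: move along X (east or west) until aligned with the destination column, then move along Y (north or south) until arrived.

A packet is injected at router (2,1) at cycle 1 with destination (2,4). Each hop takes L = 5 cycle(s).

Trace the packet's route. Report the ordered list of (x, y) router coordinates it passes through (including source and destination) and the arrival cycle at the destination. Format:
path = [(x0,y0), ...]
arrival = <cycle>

src (2,1)  cyc=1
N→(2,2)  cyc=6
N→(2,3)  cyc=11
N→(2,4)  cyc=16

path = [(2,1), (2,2), (2,3), (2,4)]
arrival = 16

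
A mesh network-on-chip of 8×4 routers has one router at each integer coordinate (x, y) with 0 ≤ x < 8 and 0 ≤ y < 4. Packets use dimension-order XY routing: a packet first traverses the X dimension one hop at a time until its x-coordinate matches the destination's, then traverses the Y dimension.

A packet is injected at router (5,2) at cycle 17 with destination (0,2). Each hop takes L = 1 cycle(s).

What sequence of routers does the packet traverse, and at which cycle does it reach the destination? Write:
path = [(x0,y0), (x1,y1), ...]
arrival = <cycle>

[0] x=5 y=2 t=17
[1] x=4 y=2 t=18 →W
[2] x=3 y=2 t=19 →W
[3] x=2 y=2 t=20 →W
[4] x=1 y=2 t=21 →W
[5] x=0 y=2 t=22 →W

path = [(5,2), (4,2), (3,2), (2,2), (1,2), (0,2)]
arrival = 22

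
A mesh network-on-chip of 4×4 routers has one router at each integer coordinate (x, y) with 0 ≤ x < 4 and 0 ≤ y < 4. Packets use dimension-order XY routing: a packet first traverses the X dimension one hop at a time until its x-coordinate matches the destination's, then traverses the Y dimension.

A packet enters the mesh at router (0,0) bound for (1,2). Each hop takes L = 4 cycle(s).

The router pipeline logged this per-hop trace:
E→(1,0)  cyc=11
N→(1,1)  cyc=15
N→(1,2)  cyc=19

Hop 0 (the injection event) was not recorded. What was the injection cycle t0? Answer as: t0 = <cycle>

Hop 1 reached at cycle 11; hop k is at t0 + k·L.
So t0 = 11 − 1·4 = 7.

t0 = 7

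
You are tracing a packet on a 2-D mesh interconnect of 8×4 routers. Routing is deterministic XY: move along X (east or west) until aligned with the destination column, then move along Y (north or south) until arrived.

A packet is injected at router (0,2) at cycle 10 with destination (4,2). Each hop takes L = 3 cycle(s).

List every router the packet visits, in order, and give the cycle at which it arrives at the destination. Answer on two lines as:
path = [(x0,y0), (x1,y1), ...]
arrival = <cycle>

hop 0: (0,2) @ cyc 10
hop 1: (1,2) @ cyc 13  [E]
hop 2: (2,2) @ cyc 16  [E]
hop 3: (3,2) @ cyc 19  [E]
hop 4: (4,2) @ cyc 22  [E]

path = [(0,2), (1,2), (2,2), (3,2), (4,2)]
arrival = 22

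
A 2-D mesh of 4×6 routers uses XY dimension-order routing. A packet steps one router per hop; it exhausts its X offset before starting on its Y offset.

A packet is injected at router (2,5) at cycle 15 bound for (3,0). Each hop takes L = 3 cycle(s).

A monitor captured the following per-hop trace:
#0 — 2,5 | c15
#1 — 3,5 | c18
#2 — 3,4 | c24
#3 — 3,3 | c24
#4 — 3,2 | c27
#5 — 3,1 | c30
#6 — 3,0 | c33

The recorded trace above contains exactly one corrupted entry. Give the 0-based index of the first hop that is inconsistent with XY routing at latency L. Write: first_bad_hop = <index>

first_bad_hop = 2

[1] (+1,+0) / 3c ⇒ ok
[2] (+0,-1) / 6c ⇒ BAD: Δcyc=6≠L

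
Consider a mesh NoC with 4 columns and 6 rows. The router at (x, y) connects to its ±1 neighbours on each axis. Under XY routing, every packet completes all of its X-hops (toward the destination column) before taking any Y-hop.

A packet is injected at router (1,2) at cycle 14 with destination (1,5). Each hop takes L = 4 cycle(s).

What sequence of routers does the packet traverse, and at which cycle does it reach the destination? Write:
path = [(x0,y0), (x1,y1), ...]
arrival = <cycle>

path = [(1,2), (1,3), (1,4), (1,5)]
arrival = 26

t=14: at (1,2)
t=18: at (1,3) after N
t=22: at (1,4) after N
t=26: at (1,5) after N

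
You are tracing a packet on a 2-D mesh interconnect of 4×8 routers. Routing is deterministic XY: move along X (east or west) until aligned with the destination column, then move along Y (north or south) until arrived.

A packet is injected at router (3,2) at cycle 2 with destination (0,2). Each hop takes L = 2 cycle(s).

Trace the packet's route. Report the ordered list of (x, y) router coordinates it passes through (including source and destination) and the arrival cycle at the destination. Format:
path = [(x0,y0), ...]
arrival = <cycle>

[0] x=3 y=2 t=2
[1] x=2 y=2 t=4 →W
[2] x=1 y=2 t=6 →W
[3] x=0 y=2 t=8 →W

path = [(3,2), (2,2), (1,2), (0,2)]
arrival = 8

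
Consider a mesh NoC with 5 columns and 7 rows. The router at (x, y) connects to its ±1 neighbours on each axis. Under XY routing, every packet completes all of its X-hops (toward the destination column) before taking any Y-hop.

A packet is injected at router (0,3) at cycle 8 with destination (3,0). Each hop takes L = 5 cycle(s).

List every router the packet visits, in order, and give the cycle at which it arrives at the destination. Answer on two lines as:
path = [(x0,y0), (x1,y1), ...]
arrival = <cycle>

hop 0: (0,3) @ cyc 8
hop 1: (1,3) @ cyc 13  [E]
hop 2: (2,3) @ cyc 18  [E]
hop 3: (3,3) @ cyc 23  [E]
hop 4: (3,2) @ cyc 28  [S]
hop 5: (3,1) @ cyc 33  [S]
hop 6: (3,0) @ cyc 38  [S]

path = [(0,3), (1,3), (2,3), (3,3), (3,2), (3,1), (3,0)]
arrival = 38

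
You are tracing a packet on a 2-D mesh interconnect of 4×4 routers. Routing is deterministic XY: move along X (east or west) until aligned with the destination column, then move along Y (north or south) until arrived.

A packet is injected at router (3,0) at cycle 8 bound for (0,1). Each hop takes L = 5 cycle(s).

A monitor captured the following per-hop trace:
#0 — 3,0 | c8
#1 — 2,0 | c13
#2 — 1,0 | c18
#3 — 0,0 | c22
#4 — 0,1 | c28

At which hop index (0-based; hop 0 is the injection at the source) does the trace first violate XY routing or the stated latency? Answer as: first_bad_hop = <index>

first_bad_hop = 3

[1] (-1,+0) / 5c ⇒ ok
[2] (-1,+0) / 5c ⇒ ok
[3] (-1,+0) / 4c ⇒ BAD: Δcyc=4≠L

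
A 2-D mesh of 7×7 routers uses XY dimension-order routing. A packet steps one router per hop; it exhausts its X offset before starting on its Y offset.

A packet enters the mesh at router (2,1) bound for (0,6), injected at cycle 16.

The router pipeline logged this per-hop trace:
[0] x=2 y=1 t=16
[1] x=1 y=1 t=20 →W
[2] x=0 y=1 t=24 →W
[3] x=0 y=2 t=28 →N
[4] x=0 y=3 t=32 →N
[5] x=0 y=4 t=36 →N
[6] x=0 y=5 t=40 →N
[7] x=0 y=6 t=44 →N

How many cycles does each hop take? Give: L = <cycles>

From hop 0 (16) to hop 1 (20): +4 cycles.
One hop costs L cycles, so L = 4.

L = 4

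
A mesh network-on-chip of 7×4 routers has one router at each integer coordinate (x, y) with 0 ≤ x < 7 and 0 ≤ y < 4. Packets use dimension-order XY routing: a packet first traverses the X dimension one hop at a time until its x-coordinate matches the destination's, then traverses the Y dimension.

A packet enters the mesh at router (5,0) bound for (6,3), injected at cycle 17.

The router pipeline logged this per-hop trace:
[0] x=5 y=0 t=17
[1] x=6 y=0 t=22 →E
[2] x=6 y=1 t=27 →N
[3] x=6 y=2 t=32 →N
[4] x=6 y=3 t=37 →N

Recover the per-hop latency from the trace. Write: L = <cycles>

L = 5

From hop 0 (17) to hop 1 (22): +5 cycles.
Each hop adds L, hence L = 5.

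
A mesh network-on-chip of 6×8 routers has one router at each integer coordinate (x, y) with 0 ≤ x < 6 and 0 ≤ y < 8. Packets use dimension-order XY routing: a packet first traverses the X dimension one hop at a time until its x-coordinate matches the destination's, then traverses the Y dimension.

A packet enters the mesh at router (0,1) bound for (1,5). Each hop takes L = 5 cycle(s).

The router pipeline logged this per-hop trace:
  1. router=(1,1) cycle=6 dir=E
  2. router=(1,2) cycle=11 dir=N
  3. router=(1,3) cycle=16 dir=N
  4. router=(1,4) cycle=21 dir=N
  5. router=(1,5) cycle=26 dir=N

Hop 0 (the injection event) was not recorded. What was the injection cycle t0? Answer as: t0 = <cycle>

At hop 1 the cycle is 6; in general cyc_k = t0 + kL.
Therefore t0 = 6 − L = 1.

t0 = 1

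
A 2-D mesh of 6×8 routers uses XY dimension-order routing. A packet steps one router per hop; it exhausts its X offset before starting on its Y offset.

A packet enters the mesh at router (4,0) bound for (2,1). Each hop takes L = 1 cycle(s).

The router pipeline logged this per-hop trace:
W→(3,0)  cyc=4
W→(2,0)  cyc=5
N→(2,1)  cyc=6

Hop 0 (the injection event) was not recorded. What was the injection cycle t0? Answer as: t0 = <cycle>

cyc[1] = 4 and cyc[k] = t0 + k·L for every k.
Subtract one hop: t0 = 4 − 1 = 3.

t0 = 3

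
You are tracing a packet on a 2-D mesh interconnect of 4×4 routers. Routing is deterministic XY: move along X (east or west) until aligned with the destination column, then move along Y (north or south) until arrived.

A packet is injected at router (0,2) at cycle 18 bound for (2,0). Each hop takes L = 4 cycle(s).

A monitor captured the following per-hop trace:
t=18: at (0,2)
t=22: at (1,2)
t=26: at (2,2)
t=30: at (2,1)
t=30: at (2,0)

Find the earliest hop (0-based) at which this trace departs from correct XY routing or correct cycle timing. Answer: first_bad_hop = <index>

check 1→ d=(1,0) cyc+4: ok
check 2→ d=(1,0) cyc+4: ok
check 3→ d=(0,-1) cyc+4: ok
check 4→ d=(0,-1) cyc+0: BAD: Δcyc=0≠L

first_bad_hop = 4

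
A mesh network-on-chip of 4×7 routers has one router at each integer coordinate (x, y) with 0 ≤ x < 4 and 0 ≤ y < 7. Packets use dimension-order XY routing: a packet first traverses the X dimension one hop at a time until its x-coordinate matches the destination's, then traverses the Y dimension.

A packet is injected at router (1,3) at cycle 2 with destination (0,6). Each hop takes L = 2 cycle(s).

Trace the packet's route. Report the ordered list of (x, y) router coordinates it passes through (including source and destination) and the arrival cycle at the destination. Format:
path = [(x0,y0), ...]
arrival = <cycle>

path = [(1,3), (0,3), (0,4), (0,5), (0,6)]
arrival = 10

src (1,3)  cyc=2
W→(0,3)  cyc=4
N→(0,4)  cyc=6
N→(0,5)  cyc=8
N→(0,6)  cyc=10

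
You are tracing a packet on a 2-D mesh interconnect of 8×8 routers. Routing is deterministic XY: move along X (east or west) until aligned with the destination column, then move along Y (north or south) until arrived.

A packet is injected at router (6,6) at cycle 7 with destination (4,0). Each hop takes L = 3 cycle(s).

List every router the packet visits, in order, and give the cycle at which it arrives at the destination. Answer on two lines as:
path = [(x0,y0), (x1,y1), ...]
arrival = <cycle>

hop 0: (6,6) @ cyc 7
hop 1: (5,6) @ cyc 10  [W]
hop 2: (4,6) @ cyc 13  [W]
hop 3: (4,5) @ cyc 16  [S]
hop 4: (4,4) @ cyc 19  [S]
hop 5: (4,3) @ cyc 22  [S]
hop 6: (4,2) @ cyc 25  [S]
hop 7: (4,1) @ cyc 28  [S]
hop 8: (4,0) @ cyc 31  [S]

path = [(6,6), (5,6), (4,6), (4,5), (4,4), (4,3), (4,2), (4,1), (4,0)]
arrival = 31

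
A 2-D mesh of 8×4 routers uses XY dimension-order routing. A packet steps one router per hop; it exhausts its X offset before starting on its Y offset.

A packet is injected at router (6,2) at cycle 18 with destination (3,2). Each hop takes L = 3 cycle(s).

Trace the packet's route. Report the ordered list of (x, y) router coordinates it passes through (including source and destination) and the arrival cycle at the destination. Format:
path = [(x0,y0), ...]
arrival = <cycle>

  0. router=(6,2) cycle=18 (inject)
  1. router=(5,2) cycle=21 dir=W
  2. router=(4,2) cycle=24 dir=W
  3. router=(3,2) cycle=27 dir=W

path = [(6,2), (5,2), (4,2), (3,2)]
arrival = 27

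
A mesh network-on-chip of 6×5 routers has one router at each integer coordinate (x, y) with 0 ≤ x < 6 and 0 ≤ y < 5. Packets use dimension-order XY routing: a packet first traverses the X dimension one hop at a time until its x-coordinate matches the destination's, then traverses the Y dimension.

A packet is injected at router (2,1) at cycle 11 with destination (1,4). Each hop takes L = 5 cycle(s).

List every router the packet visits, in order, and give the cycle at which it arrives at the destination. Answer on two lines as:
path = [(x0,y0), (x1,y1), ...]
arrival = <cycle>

path = [(2,1), (1,1), (1,2), (1,3), (1,4)]
arrival = 31

src (2,1)  cyc=11
W→(1,1)  cyc=16
N→(1,2)  cyc=21
N→(1,3)  cyc=26
N→(1,4)  cyc=31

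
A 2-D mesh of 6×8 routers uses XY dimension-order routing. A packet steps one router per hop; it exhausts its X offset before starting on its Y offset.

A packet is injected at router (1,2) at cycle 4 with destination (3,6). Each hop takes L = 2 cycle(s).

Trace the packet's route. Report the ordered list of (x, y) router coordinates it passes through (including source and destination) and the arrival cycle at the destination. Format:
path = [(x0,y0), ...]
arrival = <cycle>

  0. router=(1,2) cycle=4 (inject)
  1. router=(2,2) cycle=6 dir=E
  2. router=(3,2) cycle=8 dir=E
  3. router=(3,3) cycle=10 dir=N
  4. router=(3,4) cycle=12 dir=N
  5. router=(3,5) cycle=14 dir=N
  6. router=(3,6) cycle=16 dir=N

path = [(1,2), (2,2), (3,2), (3,3), (3,4), (3,5), (3,6)]
arrival = 16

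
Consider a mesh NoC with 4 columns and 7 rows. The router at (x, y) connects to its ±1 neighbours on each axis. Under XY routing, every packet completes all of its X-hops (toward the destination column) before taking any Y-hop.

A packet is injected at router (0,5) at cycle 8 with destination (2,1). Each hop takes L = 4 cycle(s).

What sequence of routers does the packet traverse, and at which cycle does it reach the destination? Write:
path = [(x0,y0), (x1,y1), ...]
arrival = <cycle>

path = [(0,5), (1,5), (2,5), (2,4), (2,3), (2,2), (2,1)]
arrival = 32

  0. router=(0,5) cycle=8 (inject)
  1. router=(1,5) cycle=12 dir=E
  2. router=(2,5) cycle=16 dir=E
  3. router=(2,4) cycle=20 dir=S
  4. router=(2,3) cycle=24 dir=S
  5. router=(2,2) cycle=28 dir=S
  6. router=(2,1) cycle=32 dir=S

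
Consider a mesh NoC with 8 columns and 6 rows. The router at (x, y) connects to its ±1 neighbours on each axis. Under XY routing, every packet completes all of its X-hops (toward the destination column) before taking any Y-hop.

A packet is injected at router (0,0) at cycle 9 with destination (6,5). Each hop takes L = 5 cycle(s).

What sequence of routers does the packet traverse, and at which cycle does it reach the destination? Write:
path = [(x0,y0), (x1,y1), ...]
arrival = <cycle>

t=9: at (0,0)
t=14: at (1,0) after E
t=19: at (2,0) after E
t=24: at (3,0) after E
t=29: at (4,0) after E
t=34: at (5,0) after E
t=39: at (6,0) after E
t=44: at (6,1) after N
t=49: at (6,2) after N
t=54: at (6,3) after N
t=59: at (6,4) after N
t=64: at (6,5) after N

path = [(0,0), (1,0), (2,0), (3,0), (4,0), (5,0), (6,0), (6,1), (6,2), (6,3), (6,4), (6,5)]
arrival = 64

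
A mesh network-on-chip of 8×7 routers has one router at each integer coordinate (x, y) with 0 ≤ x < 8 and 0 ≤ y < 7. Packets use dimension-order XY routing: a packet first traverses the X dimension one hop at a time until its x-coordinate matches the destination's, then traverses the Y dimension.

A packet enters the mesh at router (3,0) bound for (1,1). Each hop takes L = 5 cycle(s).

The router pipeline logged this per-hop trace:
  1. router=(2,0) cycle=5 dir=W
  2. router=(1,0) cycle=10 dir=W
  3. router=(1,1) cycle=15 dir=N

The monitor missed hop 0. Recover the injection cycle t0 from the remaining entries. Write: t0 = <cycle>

t0 = 0

Hop 1 reached at cycle 5; hop k is at t0 + k·L.
Subtract one hop: t0 = 5 − 5 = 0.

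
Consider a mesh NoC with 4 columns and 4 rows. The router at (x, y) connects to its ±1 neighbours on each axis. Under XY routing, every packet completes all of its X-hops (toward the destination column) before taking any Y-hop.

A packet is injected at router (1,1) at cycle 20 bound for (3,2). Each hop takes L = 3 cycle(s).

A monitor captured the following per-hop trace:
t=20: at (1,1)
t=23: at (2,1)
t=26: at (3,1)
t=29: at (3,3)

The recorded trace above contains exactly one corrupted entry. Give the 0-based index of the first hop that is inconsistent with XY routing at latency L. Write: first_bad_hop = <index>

hop 1: step (+1,+0), +3 cyc — ok
hop 2: step (+1,+0), +3 cyc — ok
hop 3: step (+0,+2), +3 cyc — BAD: non-unit step

first_bad_hop = 3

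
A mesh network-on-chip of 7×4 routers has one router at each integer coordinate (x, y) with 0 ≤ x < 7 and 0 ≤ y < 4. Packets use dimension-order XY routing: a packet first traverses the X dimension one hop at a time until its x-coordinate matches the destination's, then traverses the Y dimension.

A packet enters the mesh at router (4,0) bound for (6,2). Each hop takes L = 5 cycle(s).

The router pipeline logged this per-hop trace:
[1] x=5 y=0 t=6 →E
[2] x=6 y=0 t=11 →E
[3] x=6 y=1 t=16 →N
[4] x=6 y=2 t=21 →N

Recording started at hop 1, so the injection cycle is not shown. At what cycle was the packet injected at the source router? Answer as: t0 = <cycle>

t0 = 1

cyc[1] = 6 and cyc[k] = t0 + k·L for every k.
So t0 = 6 − 1·5 = 1.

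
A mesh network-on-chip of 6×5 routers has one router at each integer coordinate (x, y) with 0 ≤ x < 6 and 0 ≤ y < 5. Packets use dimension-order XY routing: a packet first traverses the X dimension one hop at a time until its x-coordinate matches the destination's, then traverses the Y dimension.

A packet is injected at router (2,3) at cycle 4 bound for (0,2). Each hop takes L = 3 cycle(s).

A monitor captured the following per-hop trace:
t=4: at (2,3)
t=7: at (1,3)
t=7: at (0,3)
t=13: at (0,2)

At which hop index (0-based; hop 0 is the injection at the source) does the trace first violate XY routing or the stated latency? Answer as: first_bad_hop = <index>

first_bad_hop = 2

[1] (-1,+0) / 3c ⇒ ok
[2] (-1,+0) / 0c ⇒ BAD: Δcyc=0≠L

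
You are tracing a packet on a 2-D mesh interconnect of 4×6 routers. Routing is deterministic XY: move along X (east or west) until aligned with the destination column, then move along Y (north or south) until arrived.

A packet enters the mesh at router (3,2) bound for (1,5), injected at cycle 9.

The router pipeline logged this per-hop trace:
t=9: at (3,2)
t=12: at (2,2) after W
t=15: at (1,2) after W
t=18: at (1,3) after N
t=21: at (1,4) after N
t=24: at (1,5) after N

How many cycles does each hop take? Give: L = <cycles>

cyc[1] − cyc[0] = 12 − 9 = 3.
That increment is L by definition: L = 3.

L = 3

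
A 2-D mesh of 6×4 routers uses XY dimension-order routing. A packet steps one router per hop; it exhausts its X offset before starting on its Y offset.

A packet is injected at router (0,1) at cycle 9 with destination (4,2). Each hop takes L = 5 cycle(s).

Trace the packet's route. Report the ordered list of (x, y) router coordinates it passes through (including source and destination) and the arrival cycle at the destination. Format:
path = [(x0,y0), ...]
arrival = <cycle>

path = [(0,1), (1,1), (2,1), (3,1), (4,1), (4,2)]
arrival = 34

t=9: at (0,1)
t=14: at (1,1) after E
t=19: at (2,1) after E
t=24: at (3,1) after E
t=29: at (4,1) after E
t=34: at (4,2) after N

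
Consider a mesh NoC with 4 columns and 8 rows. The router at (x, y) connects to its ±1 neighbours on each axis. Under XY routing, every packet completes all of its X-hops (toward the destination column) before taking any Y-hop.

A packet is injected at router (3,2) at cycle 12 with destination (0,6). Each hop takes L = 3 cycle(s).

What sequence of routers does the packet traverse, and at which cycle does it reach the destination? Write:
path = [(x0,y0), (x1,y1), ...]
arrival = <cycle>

hop 0: (3,2) @ cyc 12
hop 1: (2,2) @ cyc 15  [W]
hop 2: (1,2) @ cyc 18  [W]
hop 3: (0,2) @ cyc 21  [W]
hop 4: (0,3) @ cyc 24  [N]
hop 5: (0,4) @ cyc 27  [N]
hop 6: (0,5) @ cyc 30  [N]
hop 7: (0,6) @ cyc 33  [N]

path = [(3,2), (2,2), (1,2), (0,2), (0,3), (0,4), (0,5), (0,6)]
arrival = 33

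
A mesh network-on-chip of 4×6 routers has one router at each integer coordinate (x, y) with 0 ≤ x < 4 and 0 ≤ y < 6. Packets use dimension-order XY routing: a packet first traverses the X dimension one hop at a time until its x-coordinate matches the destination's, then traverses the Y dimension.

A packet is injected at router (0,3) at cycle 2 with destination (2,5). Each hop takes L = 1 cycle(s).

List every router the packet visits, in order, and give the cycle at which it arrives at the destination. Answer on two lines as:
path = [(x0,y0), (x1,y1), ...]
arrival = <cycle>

path = [(0,3), (1,3), (2,3), (2,4), (2,5)]
arrival = 6

#0 — 0,3 | c2
#1 — 1,3 | c3 | E
#2 — 2,3 | c4 | E
#3 — 2,4 | c5 | N
#4 — 2,5 | c6 | N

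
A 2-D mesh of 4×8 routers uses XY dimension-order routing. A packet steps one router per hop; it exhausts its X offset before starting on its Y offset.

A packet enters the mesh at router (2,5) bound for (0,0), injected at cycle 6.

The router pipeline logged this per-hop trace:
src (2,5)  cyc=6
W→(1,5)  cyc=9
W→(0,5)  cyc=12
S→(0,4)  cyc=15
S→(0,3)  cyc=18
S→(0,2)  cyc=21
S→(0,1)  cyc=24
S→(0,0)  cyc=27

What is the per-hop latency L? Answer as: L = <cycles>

L = 3

Between hops 0 and 1 the cycle counter advances 9 − 6 = 3.
One hop costs L cycles, so L = 3.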